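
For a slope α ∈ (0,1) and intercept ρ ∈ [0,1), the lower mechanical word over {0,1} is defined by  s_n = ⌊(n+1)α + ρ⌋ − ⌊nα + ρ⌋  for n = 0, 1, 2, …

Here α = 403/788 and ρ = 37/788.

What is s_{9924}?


(n+1)α + ρ = (9925·403 + 37) / 788 = 3999812/788
nα + ρ     = (9924·403 + 37) / 788 = 3999409/788
⌊3999812/788⌋ = 5075,  ⌊3999409/788⌋ = 5075
s_{9924} = 5075 − 5075 = 0

0


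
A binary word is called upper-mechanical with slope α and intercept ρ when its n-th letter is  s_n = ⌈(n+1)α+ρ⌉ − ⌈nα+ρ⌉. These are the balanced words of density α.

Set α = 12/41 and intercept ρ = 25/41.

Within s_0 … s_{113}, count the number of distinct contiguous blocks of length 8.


t_n = ⌈(n·12+25)/41⌉ for n = 0 … 114:
  n=0…9: ⌈25/41⌉=1 ⌈37/41⌉=1 ⌈49/41⌉=2 ⌈61/41⌉=2 ⌈73/41⌉=2 ⌈85/41⌉=3 ⌈97/41⌉=3 ⌈109/41⌉=3 ⌈121/41⌉=3 ⌈133/41⌉=4
  n=10…19: ⌈145/41⌉=4 ⌈157/41⌉=4 ⌈169/41⌉=5 ⌈181/41⌉=5 ⌈193/41⌉=5 ⌈205/41⌉=5 ⌈217/41⌉=6 ⌈229/41⌉=6 ⌈241/41⌉=6 ⌈253/41⌉=7
  n=20…29: ⌈265/41⌉=7 ⌈277/41⌉=7 ⌈289/41⌉=8 ⌈301/41⌉=8 ⌈313/41⌉=8 ⌈325/41⌉=8 ⌈337/41⌉=9 ⌈349/41⌉=9 ⌈361/41⌉=9 ⌈373/41⌉=10
  n=30…39: ⌈385/41⌉=10 ⌈397/41⌉=10 ⌈409/41⌉=10 ⌈421/41⌉=11 ⌈433/41⌉=11 ⌈445/41⌉=11 ⌈457/41⌉=12 ⌈469/41⌉=12 ⌈481/41⌉=12 ⌈493/41⌉=13
  n=40…49: ⌈505/41⌉=13 ⌈517/41⌉=13 ⌈529/41⌉=13 ⌈541/41⌉=14 ⌈553/41⌉=14 ⌈565/41⌉=14 ⌈577/41⌉=15 ⌈589/41⌉=15 ⌈601/41⌉=15 ⌈613/41⌉=15
  n=50…59: ⌈625/41⌉=16 ⌈637/41⌉=16 ⌈649/41⌉=16 ⌈661/41⌉=17 ⌈673/41⌉=17 ⌈685/41⌉=17 ⌈697/41⌉=17 ⌈709/41⌉=18 ⌈721/41⌉=18 ⌈733/41⌉=18
  n=60…69: ⌈745/41⌉=19 ⌈757/41⌉=19 ⌈769/41⌉=19 ⌈781/41⌉=20 ⌈793/41⌉=20 ⌈805/41⌉=20 ⌈817/41⌉=20 ⌈829/41⌉=21 ⌈841/41⌉=21 ⌈853/41⌉=21
  n=70…79: ⌈865/41⌉=22 ⌈877/41⌉=22 ⌈889/41⌉=22 ⌈901/41⌉=22 ⌈913/41⌉=23 ⌈925/41⌉=23 ⌈937/41⌉=23 ⌈949/41⌉=24 ⌈961/41⌉=24 ⌈973/41⌉=24
  n=80…89: ⌈985/41⌉=25 ⌈997/41⌉=25 ⌈1009/41⌉=25 ⌈1021/41⌉=25 ⌈1033/41⌉=26 ⌈1045/41⌉=26 ⌈1057/41⌉=26 ⌈1069/41⌉=27 ⌈1081/41⌉=27 ⌈1093/41⌉=27
  n=90…99: ⌈1105/41⌉=27 ⌈1117/41⌉=28 ⌈1129/41⌉=28 ⌈1141/41⌉=28 ⌈1153/41⌉=29 ⌈1165/41⌉=29 ⌈1177/41⌉=29 ⌈1189/41⌉=29 ⌈1201/41⌉=30 ⌈1213/41⌉=30
  n=100…109: ⌈1225/41⌉=30 ⌈1237/41⌉=31 ⌈1249/41⌉=31 ⌈1261/41⌉=31 ⌈1273/41⌉=32 ⌈1285/41⌉=32 ⌈1297/41⌉=32 ⌈1309/41⌉=32 ⌈1321/41⌉=33 ⌈1333/41⌉=33
  n=110…114: ⌈1345/41⌉=33 ⌈1357/41⌉=34 ⌈1369/41⌉=34 ⌈1381/41⌉=34 ⌈1393/41⌉=34
s_n = t_(n+1) − t_n for n = 0 … 113 gives
prefix = 010010001001000100100100010010001001001000100100010010001001001000100100010010010001001000100100010010010001001000
slide a length-8 window over [0..7] … [106..113] (107 windows); first occurrence of each distinct factor:
  [  0..  7] 01001000
  [  1..  8] 10010001
  [  2..  9] 00100010
  [  3.. 10] 01000100
  [  4.. 11] 10001001
  [  5.. 12] 00010010
  [  6.. 13] 00100100
  [ 14.. 21] 01001001
  [ 15.. 22] 10010010
  (the other 98 windows repeat one of these)
distinct factors: {00010010, 00100010, 00100100, 01000100, 01001000, 01001001, 10001001, 10010001, 10010010}
count = 9  (Sturmian bound for length 8 is 9)

9


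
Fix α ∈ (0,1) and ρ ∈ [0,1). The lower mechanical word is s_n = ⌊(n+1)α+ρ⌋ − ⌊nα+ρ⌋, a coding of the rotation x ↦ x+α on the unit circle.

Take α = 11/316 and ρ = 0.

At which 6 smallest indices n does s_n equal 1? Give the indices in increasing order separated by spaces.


n=0: ⌊11/316⌋−⌊0/316⌋ = 0−0 = 0
n=1: ⌊22/316⌋−⌊11/316⌋ = 0−0 = 0
  …
n=28: ⌊319/316⌋−⌊308/316⌋ = 1−0 = 1  ← one
n=29: ⌊330/316⌋−⌊319/316⌋ = 1−1 = 0
n=30: ⌊341/316⌋−⌊330/316⌋ = 1−1 = 0
  …
n=57: ⌊638/316⌋−⌊627/316⌋ = 2−1 = 1  ← one
n=58: ⌊649/316⌋−⌊638/316⌋ = 2−2 = 0
n=59: ⌊660/316⌋−⌊649/316⌋ = 2−2 = 0
  …
n=86: ⌊957/316⌋−⌊946/316⌋ = 3−2 = 1  ← one
n=87: ⌊968/316⌋−⌊957/316⌋ = 3−3 = 0
n=88: ⌊979/316⌋−⌊968/316⌋ = 3−3 = 0
  …
n=114: ⌊1265/316⌋−⌊1254/316⌋ = 4−3 = 1  ← one
n=115: ⌊1276/316⌋−⌊1265/316⌋ = 4−4 = 0
n=116: ⌊1287/316⌋−⌊1276/316⌋ = 4−4 = 0
  …
n=143: ⌊1584/316⌋−⌊1573/316⌋ = 5−4 = 1  ← one
n=144: ⌊1595/316⌋−⌊1584/316⌋ = 5−5 = 0
n=145: ⌊1606/316⌋−⌊1595/316⌋ = 5−5 = 0
  …
n=172: ⌊1903/316⌋−⌊1892/316⌋ = 6−5 = 1  ← one
positions of the first 6 ones: 28 57 86 114 143 172

28 57 86 114 143 172


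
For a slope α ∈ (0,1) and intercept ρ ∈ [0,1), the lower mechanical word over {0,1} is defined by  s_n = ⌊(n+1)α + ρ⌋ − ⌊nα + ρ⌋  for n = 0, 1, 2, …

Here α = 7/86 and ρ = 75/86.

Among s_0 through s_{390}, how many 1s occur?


32

#1s = Σ_{n=0}^{390} s_n = Σ_{n=0}^{390} (⌊(n+1)α+ρ⌋ − ⌊nα+ρ⌋)
the sum telescopes: every ⌊nα+ρ⌋ with 0 < n < 391 appears once with + and once with −, leaving ⌊391α+ρ⌋ − ⌊0·α+ρ⌋
391α + ρ = (391·7 + 75) / 86 = 2812/86
ρ = 75/86
⌊2812/86⌋ = 32,  ⌊75/86⌋ = 0
#1s = 32 − 0 = 32


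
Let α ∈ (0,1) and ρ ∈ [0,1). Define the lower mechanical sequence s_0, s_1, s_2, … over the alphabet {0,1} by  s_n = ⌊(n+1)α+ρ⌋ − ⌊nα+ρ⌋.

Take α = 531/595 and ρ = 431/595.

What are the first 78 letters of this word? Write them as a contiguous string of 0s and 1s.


n=0: ⌊(1·531+431)/595⌋ − ⌊(0·531+431)/595⌋ = ⌊962/595⌋ − ⌊431/595⌋ = 1 − 0 = 1
n=1: ⌊(2·531+431)/595⌋ − ⌊(1·531+431)/595⌋ = ⌊1493/595⌋ − ⌊962/595⌋ = 2 − 1 = 1
n=2: ⌊(3·531+431)/595⌋ − ⌊(2·531+431)/595⌋ = ⌊2024/595⌋ − ⌊1493/595⌋ = 3 − 2 = 1
n=3: ⌊(4·531+431)/595⌋ − ⌊(3·531+431)/595⌋ = ⌊2555/595⌋ − ⌊2024/595⌋ = 4 − 3 = 1
n=4: ⌊(5·531+431)/595⌋ − ⌊(4·531+431)/595⌋ = ⌊3086/595⌋ − ⌊2555/595⌋ = 5 − 4 = 1
n=5: ⌊(6·531+431)/595⌋ − ⌊(5·531+431)/595⌋ = ⌊3617/595⌋ − ⌊3086/595⌋ = 6 − 5 = 1
n=6: ⌊(7·531+431)/595⌋ − ⌊(6·531+431)/595⌋ = ⌊4148/595⌋ − ⌊3617/595⌋ = 6 − 6 = 0
n=7: ⌊(8·531+431)/595⌋ − ⌊(7·531+431)/595⌋ = ⌊4679/595⌋ − ⌊4148/595⌋ = 7 − 6 = 1
n=8: ⌊(9·531+431)/595⌋ − ⌊(8·531+431)/595⌋ = ⌊5210/595⌋ − ⌊4679/595⌋ = 8 − 7 = 1
n=9: ⌊(10·531+431)/595⌋ − ⌊(9·531+431)/595⌋ = ⌊5741/595⌋ − ⌊5210/595⌋ = 9 − 8 = 1
n=10: ⌊(11·531+431)/595⌋ − ⌊(10·531+431)/595⌋ = ⌊6272/595⌋ − ⌊5741/595⌋ = 10 − 9 = 1
n=11: ⌊(12·531+431)/595⌋ − ⌊(11·531+431)/595⌋ = ⌊6803/595⌋ − ⌊6272/595⌋ = 11 − 10 = 1
n=12: ⌊(13·531+431)/595⌋ − ⌊(12·531+431)/595⌋ = ⌊7334/595⌋ − ⌊6803/595⌋ = 12 − 11 = 1
n=13: ⌊(14·531+431)/595⌋ − ⌊(13·531+431)/595⌋ = ⌊7865/595⌋ − ⌊7334/595⌋ = 13 − 12 = 1
n=14: ⌊(15·531+431)/595⌋ − ⌊(14·531+431)/595⌋ = ⌊8396/595⌋ − ⌊7865/595⌋ = 14 − 13 = 1
n=15: ⌊(16·531+431)/595⌋ − ⌊(15·531+431)/595⌋ = ⌊8927/595⌋ − ⌊8396/595⌋ = 15 − 14 = 1
n=16: ⌊(17·531+431)/595⌋ − ⌊(16·531+431)/595⌋ = ⌊9458/595⌋ − ⌊8927/595⌋ = 15 − 15 = 0
n=17: ⌊(18·531+431)/595⌋ − ⌊(17·531+431)/595⌋ = ⌊9989/595⌋ − ⌊9458/595⌋ = 16 − 15 = 1
n=18: ⌊(19·531+431)/595⌋ − ⌊(18·531+431)/595⌋ = ⌊10520/595⌋ − ⌊9989/595⌋ = 17 − 16 = 1
n=19: ⌊(20·531+431)/595⌋ − ⌊(19·531+431)/595⌋ = ⌊11051/595⌋ − ⌊10520/595⌋ = 18 − 17 = 1
n=20: ⌊(21·531+431)/595⌋ − ⌊(20·531+431)/595⌋ = ⌊11582/595⌋ − ⌊11051/595⌋ = 19 − 18 = 1
n=21: ⌊(22·531+431)/595⌋ − ⌊(21·531+431)/595⌋ = ⌊12113/595⌋ − ⌊11582/595⌋ = 20 − 19 = 1
n=22: ⌊(23·531+431)/595⌋ − ⌊(22·531+431)/595⌋ = ⌊12644/595⌋ − ⌊12113/595⌋ = 21 − 20 = 1
n=23: ⌊(24·531+431)/595⌋ − ⌊(23·531+431)/595⌋ = ⌊13175/595⌋ − ⌊12644/595⌋ = 22 − 21 = 1
n=24: ⌊(25·531+431)/595⌋ − ⌊(24·531+431)/595⌋ = ⌊13706/595⌋ − ⌊13175/595⌋ = 23 − 22 = 1
n=25: ⌊(26·531+431)/595⌋ − ⌊(25·531+431)/595⌋ = ⌊14237/595⌋ − ⌊13706/595⌋ = 23 − 23 = 0
n=26: ⌊(27·531+431)/595⌋ − ⌊(26·531+431)/595⌋ = ⌊14768/595⌋ − ⌊14237/595⌋ = 24 − 23 = 1
n=27: ⌊(28·531+431)/595⌋ − ⌊(27·531+431)/595⌋ = ⌊15299/595⌋ − ⌊14768/595⌋ = 25 − 24 = 1
n=28: ⌊(29·531+431)/595⌋ − ⌊(28·531+431)/595⌋ = ⌊15830/595⌋ − ⌊15299/595⌋ = 26 − 25 = 1
n=29: ⌊(30·531+431)/595⌋ − ⌊(29·531+431)/595⌋ = ⌊16361/595⌋ − ⌊15830/595⌋ = 27 − 26 = 1
n=30: ⌊(31·531+431)/595⌋ − ⌊(30·531+431)/595⌋ = ⌊16892/595⌋ − ⌊16361/595⌋ = 28 − 27 = 1
n=31: ⌊(32·531+431)/595⌋ − ⌊(31·531+431)/595⌋ = ⌊17423/595⌋ − ⌊16892/595⌋ = 29 − 28 = 1
n=32: ⌊(33·531+431)/595⌋ − ⌊(32·531+431)/595⌋ = ⌊17954/595⌋ − ⌊17423/595⌋ = 30 − 29 = 1
n=33: ⌊(34·531+431)/595⌋ − ⌊(33·531+431)/595⌋ = ⌊18485/595⌋ − ⌊17954/595⌋ = 31 − 30 = 1
n=34: ⌊(35·531+431)/595⌋ − ⌊(34·531+431)/595⌋ = ⌊19016/595⌋ − ⌊18485/595⌋ = 31 − 31 = 0
n=35: ⌊(36·531+431)/595⌋ − ⌊(35·531+431)/595⌋ = ⌊19547/595⌋ − ⌊19016/595⌋ = 32 − 31 = 1
n=36: ⌊(37·531+431)/595⌋ − ⌊(36·531+431)/595⌋ = ⌊20078/595⌋ − ⌊19547/595⌋ = 33 − 32 = 1
n=37: ⌊(38·531+431)/595⌋ − ⌊(37·531+431)/595⌋ = ⌊20609/595⌋ − ⌊20078/595⌋ = 34 − 33 = 1
n=38: ⌊(39·531+431)/595⌋ − ⌊(38·531+431)/595⌋ = ⌊21140/595⌋ − ⌊20609/595⌋ = 35 − 34 = 1
n=39: ⌊(40·531+431)/595⌋ − ⌊(39·531+431)/595⌋ = ⌊21671/595⌋ − ⌊21140/595⌋ = 36 − 35 = 1
n=40: ⌊(41·531+431)/595⌋ − ⌊(40·531+431)/595⌋ = ⌊22202/595⌋ − ⌊21671/595⌋ = 37 − 36 = 1
n=41: ⌊(42·531+431)/595⌋ − ⌊(41·531+431)/595⌋ = ⌊22733/595⌋ − ⌊22202/595⌋ = 38 − 37 = 1
n=42: ⌊(43·531+431)/595⌋ − ⌊(42·531+431)/595⌋ = ⌊23264/595⌋ − ⌊22733/595⌋ = 39 − 38 = 1
n=43: ⌊(44·531+431)/595⌋ − ⌊(43·531+431)/595⌋ = ⌊23795/595⌋ − ⌊23264/595⌋ = 39 − 39 = 0
n=44: ⌊(45·531+431)/595⌋ − ⌊(44·531+431)/595⌋ = ⌊24326/595⌋ − ⌊23795/595⌋ = 40 − 39 = 1
n=45: ⌊(46·531+431)/595⌋ − ⌊(45·531+431)/595⌋ = ⌊24857/595⌋ − ⌊24326/595⌋ = 41 − 40 = 1
n=46: ⌊(47·531+431)/595⌋ − ⌊(46·531+431)/595⌋ = ⌊25388/595⌋ − ⌊24857/595⌋ = 42 − 41 = 1
n=47: ⌊(48·531+431)/595⌋ − ⌊(47·531+431)/595⌋ = ⌊25919/595⌋ − ⌊25388/595⌋ = 43 − 42 = 1
n=48: ⌊(49·531+431)/595⌋ − ⌊(48·531+431)/595⌋ = ⌊26450/595⌋ − ⌊25919/595⌋ = 44 − 43 = 1
n=49: ⌊(50·531+431)/595⌋ − ⌊(49·531+431)/595⌋ = ⌊26981/595⌋ − ⌊26450/595⌋ = 45 − 44 = 1
n=50: ⌊(51·531+431)/595⌋ − ⌊(50·531+431)/595⌋ = ⌊27512/595⌋ − ⌊26981/595⌋ = 46 − 45 = 1
n=51: ⌊(52·531+431)/595⌋ − ⌊(51·531+431)/595⌋ = ⌊28043/595⌋ − ⌊27512/595⌋ = 47 − 46 = 1
n=52: ⌊(53·531+431)/595⌋ − ⌊(52·531+431)/595⌋ = ⌊28574/595⌋ − ⌊28043/595⌋ = 48 − 47 = 1
n=53: ⌊(54·531+431)/595⌋ − ⌊(53·531+431)/595⌋ = ⌊29105/595⌋ − ⌊28574/595⌋ = 48 − 48 = 0
n=54: ⌊(55·531+431)/595⌋ − ⌊(54·531+431)/595⌋ = ⌊29636/595⌋ − ⌊29105/595⌋ = 49 − 48 = 1
n=55: ⌊(56·531+431)/595⌋ − ⌊(55·531+431)/595⌋ = ⌊30167/595⌋ − ⌊29636/595⌋ = 50 − 49 = 1
n=56: ⌊(57·531+431)/595⌋ − ⌊(56·531+431)/595⌋ = ⌊30698/595⌋ − ⌊30167/595⌋ = 51 − 50 = 1
n=57: ⌊(58·531+431)/595⌋ − ⌊(57·531+431)/595⌋ = ⌊31229/595⌋ − ⌊30698/595⌋ = 52 − 51 = 1
n=58: ⌊(59·531+431)/595⌋ − ⌊(58·531+431)/595⌋ = ⌊31760/595⌋ − ⌊31229/595⌋ = 53 − 52 = 1
n=59: ⌊(60·531+431)/595⌋ − ⌊(59·531+431)/595⌋ = ⌊32291/595⌋ − ⌊31760/595⌋ = 54 − 53 = 1
n=60: ⌊(61·531+431)/595⌋ − ⌊(60·531+431)/595⌋ = ⌊32822/595⌋ − ⌊32291/595⌋ = 55 − 54 = 1
n=61: ⌊(62·531+431)/595⌋ − ⌊(61·531+431)/595⌋ = ⌊33353/595⌋ − ⌊32822/595⌋ = 56 − 55 = 1
n=62: ⌊(63·531+431)/595⌋ − ⌊(62·531+431)/595⌋ = ⌊33884/595⌋ − ⌊33353/595⌋ = 56 − 56 = 0
n=63: ⌊(64·531+431)/595⌋ − ⌊(63·531+431)/595⌋ = ⌊34415/595⌋ − ⌊33884/595⌋ = 57 − 56 = 1
n=64: ⌊(65·531+431)/595⌋ − ⌊(64·531+431)/595⌋ = ⌊34946/595⌋ − ⌊34415/595⌋ = 58 − 57 = 1
n=65: ⌊(66·531+431)/595⌋ − ⌊(65·531+431)/595⌋ = ⌊35477/595⌋ − ⌊34946/595⌋ = 59 − 58 = 1
n=66: ⌊(67·531+431)/595⌋ − ⌊(66·531+431)/595⌋ = ⌊36008/595⌋ − ⌊35477/595⌋ = 60 − 59 = 1
n=67: ⌊(68·531+431)/595⌋ − ⌊(67·531+431)/595⌋ = ⌊36539/595⌋ − ⌊36008/595⌋ = 61 − 60 = 1
n=68: ⌊(69·531+431)/595⌋ − ⌊(68·531+431)/595⌋ = ⌊37070/595⌋ − ⌊36539/595⌋ = 62 − 61 = 1
n=69: ⌊(70·531+431)/595⌋ − ⌊(69·531+431)/595⌋ = ⌊37601/595⌋ − ⌊37070/595⌋ = 63 − 62 = 1
n=70: ⌊(71·531+431)/595⌋ − ⌊(70·531+431)/595⌋ = ⌊38132/595⌋ − ⌊37601/595⌋ = 64 − 63 = 1
n=71: ⌊(72·531+431)/595⌋ − ⌊(71·531+431)/595⌋ = ⌊38663/595⌋ − ⌊38132/595⌋ = 64 − 64 = 0
n=72: ⌊(73·531+431)/595⌋ − ⌊(72·531+431)/595⌋ = ⌊39194/595⌋ − ⌊38663/595⌋ = 65 − 64 = 1
n=73: ⌊(74·531+431)/595⌋ − ⌊(73·531+431)/595⌋ = ⌊39725/595⌋ − ⌊39194/595⌋ = 66 − 65 = 1
n=74: ⌊(75·531+431)/595⌋ − ⌊(74·531+431)/595⌋ = ⌊40256/595⌋ − ⌊39725/595⌋ = 67 − 66 = 1
n=75: ⌊(76·531+431)/595⌋ − ⌊(75·531+431)/595⌋ = ⌊40787/595⌋ − ⌊40256/595⌋ = 68 − 67 = 1
n=76: ⌊(77·531+431)/595⌋ − ⌊(76·531+431)/595⌋ = ⌊41318/595⌋ − ⌊40787/595⌋ = 69 − 68 = 1
n=77: ⌊(78·531+431)/595⌋ − ⌊(77·531+431)/595⌋ = ⌊41849/595⌋ − ⌊41318/595⌋ = 70 − 69 = 1

111111011111111101111111101111111101111111101111111110111111110111111110111111


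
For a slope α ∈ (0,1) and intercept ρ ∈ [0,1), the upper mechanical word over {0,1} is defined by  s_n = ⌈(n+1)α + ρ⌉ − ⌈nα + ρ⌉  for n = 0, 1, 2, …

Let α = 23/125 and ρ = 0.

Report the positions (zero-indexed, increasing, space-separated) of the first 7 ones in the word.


0 5 10 16 21 27 32

n=0: ⌈23/125⌉−⌈0/125⌉ = 1−0 = 1  ← one
n=1: ⌈46/125⌉−⌈23/125⌉ = 1−1 = 0
n=2: ⌈69/125⌉−⌈46/125⌉ = 1−1 = 0
n=3: ⌈92/125⌉−⌈69/125⌉ = 1−1 = 0
n=4: ⌈115/125⌉−⌈92/125⌉ = 1−1 = 0
n=5: ⌈138/125⌉−⌈115/125⌉ = 2−1 = 1  ← one
n=6: ⌈161/125⌉−⌈138/125⌉ = 2−2 = 0
n=7: ⌈184/125⌉−⌈161/125⌉ = 2−2 = 0
n=8: ⌈207/125⌉−⌈184/125⌉ = 2−2 = 0
n=9: ⌈230/125⌉−⌈207/125⌉ = 2−2 = 0
n=10: ⌈253/125⌉−⌈230/125⌉ = 3−2 = 1  ← one
n=11: ⌈276/125⌉−⌈253/125⌉ = 3−3 = 0
n=12: ⌈299/125⌉−⌈276/125⌉ = 3−3 = 0
n=13: ⌈322/125⌉−⌈299/125⌉ = 3−3 = 0
n=14: ⌈345/125⌉−⌈322/125⌉ = 3−3 = 0
n=15: ⌈368/125⌉−⌈345/125⌉ = 3−3 = 0
n=16: ⌈391/125⌉−⌈368/125⌉ = 4−3 = 1  ← one
n=17: ⌈414/125⌉−⌈391/125⌉ = 4−4 = 0
n=18: ⌈437/125⌉−⌈414/125⌉ = 4−4 = 0
n=19: ⌈460/125⌉−⌈437/125⌉ = 4−4 = 0
n=20: ⌈483/125⌉−⌈460/125⌉ = 4−4 = 0
n=21: ⌈506/125⌉−⌈483/125⌉ = 5−4 = 1  ← one
n=22: ⌈529/125⌉−⌈506/125⌉ = 5−5 = 0
n=23: ⌈552/125⌉−⌈529/125⌉ = 5−5 = 0
n=24: ⌈575/125⌉−⌈552/125⌉ = 5−5 = 0
n=25: ⌈598/125⌉−⌈575/125⌉ = 5−5 = 0
n=26: ⌈621/125⌉−⌈598/125⌉ = 5−5 = 0
n=27: ⌈644/125⌉−⌈621/125⌉ = 6−5 = 1  ← one
n=28: ⌈667/125⌉−⌈644/125⌉ = 6−6 = 0
n=29: ⌈690/125⌉−⌈667/125⌉ = 6−6 = 0
n=30: ⌈713/125⌉−⌈690/125⌉ = 6−6 = 0
n=31: ⌈736/125⌉−⌈713/125⌉ = 6−6 = 0
n=32: ⌈759/125⌉−⌈736/125⌉ = 7−6 = 1  ← one
positions of the first 7 ones: 0 5 10 16 21 27 32


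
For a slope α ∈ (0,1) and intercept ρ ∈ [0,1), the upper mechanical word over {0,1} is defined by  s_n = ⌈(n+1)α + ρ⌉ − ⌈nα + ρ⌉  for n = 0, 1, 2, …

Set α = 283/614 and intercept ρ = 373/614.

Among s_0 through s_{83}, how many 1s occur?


#1s = Σ_{n=0}^{83} s_n = Σ_{n=0}^{83} (⌈(n+1)α+ρ⌉ − ⌈nα+ρ⌉)
the sum telescopes: every ⌈nα+ρ⌉ with 0 < n < 84 appears once with + and once with −, leaving ⌈84α+ρ⌉ − ⌈0·α+ρ⌉
84α + ρ = (84·283 + 373) / 614 = 24145/614
ρ = 373/614
⌈24145/614⌉ = 40,  ⌈373/614⌉ = 1
#1s = 40 − 1 = 39

39


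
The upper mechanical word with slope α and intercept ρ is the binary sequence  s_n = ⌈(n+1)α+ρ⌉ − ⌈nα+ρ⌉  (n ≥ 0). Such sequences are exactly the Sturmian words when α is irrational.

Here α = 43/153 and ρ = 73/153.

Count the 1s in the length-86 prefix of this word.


#1s = Σ_{n=0}^{85} s_n = Σ_{n=0}^{85} (⌈(n+1)α+ρ⌉ − ⌈nα+ρ⌉)
the sum telescopes: every ⌈nα+ρ⌉ with 0 < n < 86 appears once with + and once with −, leaving ⌈86α+ρ⌉ − ⌈0·α+ρ⌉
86α + ρ = (86·43 + 73) / 153 = 3771/153
ρ = 73/153
⌈3771/153⌉ = 25,  ⌈73/153⌉ = 1
#1s = 25 − 1 = 24

24


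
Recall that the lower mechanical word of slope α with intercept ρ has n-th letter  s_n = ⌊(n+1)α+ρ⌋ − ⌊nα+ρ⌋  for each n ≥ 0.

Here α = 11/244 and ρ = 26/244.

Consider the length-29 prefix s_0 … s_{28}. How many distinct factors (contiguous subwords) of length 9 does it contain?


t_n = ⌊(n·11+26)/244⌋ for n = 0 … 29:
  n=0…9: ⌊26/244⌋=0 ⌊37/244⌋=0 ⌊48/244⌋=0 ⌊59/244⌋=0 ⌊70/244⌋=0 ⌊81/244⌋=0 ⌊92/244⌋=0 ⌊103/244⌋=0 ⌊114/244⌋=0 ⌊125/244⌋=0
  n=10…19: ⌊136/244⌋=0 ⌊147/244⌋=0 ⌊158/244⌋=0 ⌊169/244⌋=0 ⌊180/244⌋=0 ⌊191/244⌋=0 ⌊202/244⌋=0 ⌊213/244⌋=0 ⌊224/244⌋=0 ⌊235/244⌋=0
  n=20…29: ⌊246/244⌋=1 ⌊257/244⌋=1 ⌊268/244⌋=1 ⌊279/244⌋=1 ⌊290/244⌋=1 ⌊301/244⌋=1 ⌊312/244⌋=1 ⌊323/244⌋=1 ⌊334/244⌋=1 ⌊345/244⌋=1
s_n = t_(n+1) − t_n for n = 0 … 28 gives
prefix = 00000000000000000001000000000
slide a length-9 window over [0..8] … [20..28] (21 windows); first occurrence of each distinct factor:
  [  0..  8] 000000000
  [ 11.. 19] 000000001
  [ 12.. 20] 000000010
  [ 13.. 21] 000000100
  [ 14.. 22] 000001000
  [ 15.. 23] 000010000
  [ 16.. 24] 000100000
  [ 17.. 25] 001000000
  [ 18.. 26] 010000000
  [ 19.. 27] 100000000
  (the other 11 windows repeat one of these)
distinct factors: {000000000, 000000001, 000000010, 000000100, 000001000, 000010000, 000100000, 001000000, 010000000, 100000000}
count = 10  (Sturmian bound for length 9 is 10)

10


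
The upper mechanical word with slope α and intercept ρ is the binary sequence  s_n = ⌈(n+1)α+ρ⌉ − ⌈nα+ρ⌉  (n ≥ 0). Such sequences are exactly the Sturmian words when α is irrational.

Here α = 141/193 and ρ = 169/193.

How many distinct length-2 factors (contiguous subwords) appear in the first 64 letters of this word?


t_n = ⌈(n·141+169)/193⌉ for n = 0 … 64:
  n=0…9: ⌈169/193⌉=1 ⌈310/193⌉=2 ⌈451/193⌉=3 ⌈592/193⌉=4 ⌈733/193⌉=4 ⌈874/193⌉=5 ⌈1015/193⌉=6 ⌈1156/193⌉=6 ⌈1297/193⌉=7 ⌈1438/193⌉=8
  n=10…19: ⌈1579/193⌉=9 ⌈1720/193⌉=9 ⌈1861/193⌉=10 ⌈2002/193⌉=11 ⌈2143/193⌉=12 ⌈2284/193⌉=12 ⌈2425/193⌉=13 ⌈2566/193⌉=14 ⌈2707/193⌉=15 ⌈2848/193⌉=15
  n=20…29: ⌈2989/193⌉=16 ⌈3130/193⌉=17 ⌈3271/193⌉=17 ⌈3412/193⌉=18 ⌈3553/193⌉=19 ⌈3694/193⌉=20 ⌈3835/193⌉=20 ⌈3976/193⌉=21 ⌈4117/193⌉=22 ⌈4258/193⌉=23
  n=30…39: ⌈4399/193⌉=23 ⌈4540/193⌉=24 ⌈4681/193⌉=25 ⌈4822/193⌉=25 ⌈4963/193⌉=26 ⌈5104/193⌉=27 ⌈5245/193⌉=28 ⌈5386/193⌉=28 ⌈5527/193⌉=29 ⌈5668/193⌉=30
  n=40…49: ⌈5809/193⌉=31 ⌈5950/193⌉=31 ⌈6091/193⌉=32 ⌈6232/193⌉=33 ⌈6373/193⌉=34 ⌈6514/193⌉=34 ⌈6655/193⌉=35 ⌈6796/193⌉=36 ⌈6937/193⌉=36 ⌈7078/193⌉=37
  n=50…59: ⌈7219/193⌉=38 ⌈7360/193⌉=39 ⌈7501/193⌉=39 ⌈7642/193⌉=40 ⌈7783/193⌉=41 ⌈7924/193⌉=42 ⌈8065/193⌉=42 ⌈8206/193⌉=43 ⌈8347/193⌉=44 ⌈8488/193⌉=44
  n=60…64: ⌈8629/193⌉=45 ⌈8770/193⌉=46 ⌈8911/193⌉=47 ⌈9052/193⌉=47 ⌈9193/193⌉=48
s_n = t_(n+1) − t_n for n = 0 … 63 gives
prefix = 1110110111011101110110111011101101110111011101101110111011011101
slide a length-2 window over [0..1] … [62..63] (63 windows); first occurrence of each distinct factor:
  [  0..  1] 11
  [  2..  3] 10
  [  3..  4] 01
  (the other 60 windows repeat one of these)
distinct factors: {01, 10, 11}
count = 3  (Sturmian bound for length 2 is 3)

3


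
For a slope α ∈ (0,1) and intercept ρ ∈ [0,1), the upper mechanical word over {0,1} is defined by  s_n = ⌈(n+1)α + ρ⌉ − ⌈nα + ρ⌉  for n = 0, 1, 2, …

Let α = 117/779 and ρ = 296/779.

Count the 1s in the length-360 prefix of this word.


54

#1s = Σ_{n=0}^{359} s_n = Σ_{n=0}^{359} (⌈(n+1)α+ρ⌉ − ⌈nα+ρ⌉)
the sum telescopes: every ⌈nα+ρ⌉ with 0 < n < 360 appears once with + and once with −, leaving ⌈360α+ρ⌉ − ⌈0·α+ρ⌉
360α + ρ = (360·117 + 296) / 779 = 42416/779
ρ = 296/779
⌈42416/779⌉ = 55,  ⌈296/779⌉ = 1
#1s = 55 − 1 = 54


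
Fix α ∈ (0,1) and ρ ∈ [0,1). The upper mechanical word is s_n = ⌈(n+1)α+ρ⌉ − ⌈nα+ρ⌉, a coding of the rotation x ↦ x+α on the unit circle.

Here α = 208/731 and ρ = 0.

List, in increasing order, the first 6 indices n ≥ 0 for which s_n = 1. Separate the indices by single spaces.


0 3 7 10 14 17

n=0: ⌈208/731⌉−⌈0/731⌉ = 1−0 = 1  ← one
n=1: ⌈416/731⌉−⌈208/731⌉ = 1−1 = 0
n=2: ⌈624/731⌉−⌈416/731⌉ = 1−1 = 0
n=3: ⌈832/731⌉−⌈624/731⌉ = 2−1 = 1  ← one
n=4: ⌈1040/731⌉−⌈832/731⌉ = 2−2 = 0
n=5: ⌈1248/731⌉−⌈1040/731⌉ = 2−2 = 0
n=6: ⌈1456/731⌉−⌈1248/731⌉ = 2−2 = 0
n=7: ⌈1664/731⌉−⌈1456/731⌉ = 3−2 = 1  ← one
n=8: ⌈1872/731⌉−⌈1664/731⌉ = 3−3 = 0
n=9: ⌈2080/731⌉−⌈1872/731⌉ = 3−3 = 0
n=10: ⌈2288/731⌉−⌈2080/731⌉ = 4−3 = 1  ← one
n=11: ⌈2496/731⌉−⌈2288/731⌉ = 4−4 = 0
n=12: ⌈2704/731⌉−⌈2496/731⌉ = 4−4 = 0
n=13: ⌈2912/731⌉−⌈2704/731⌉ = 4−4 = 0
n=14: ⌈3120/731⌉−⌈2912/731⌉ = 5−4 = 1  ← one
n=15: ⌈3328/731⌉−⌈3120/731⌉ = 5−5 = 0
n=16: ⌈3536/731⌉−⌈3328/731⌉ = 5−5 = 0
n=17: ⌈3744/731⌉−⌈3536/731⌉ = 6−5 = 1  ← one
positions of the first 6 ones: 0 3 7 10 14 17


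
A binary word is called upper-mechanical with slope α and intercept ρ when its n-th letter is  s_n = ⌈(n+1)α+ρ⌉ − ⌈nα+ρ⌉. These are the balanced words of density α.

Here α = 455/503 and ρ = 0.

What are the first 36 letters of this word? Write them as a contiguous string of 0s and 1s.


111111111101111111110111111111101111

n=0: ⌈(1·455)/503⌉ − ⌈(0·455)/503⌉ = ⌈455/503⌉ − ⌈0/503⌉ = 1 − 0 = 1
n=1: ⌈(2·455)/503⌉ − ⌈(1·455)/503⌉ = ⌈910/503⌉ − ⌈455/503⌉ = 2 − 1 = 1
n=2: ⌈(3·455)/503⌉ − ⌈(2·455)/503⌉ = ⌈1365/503⌉ − ⌈910/503⌉ = 3 − 2 = 1
n=3: ⌈(4·455)/503⌉ − ⌈(3·455)/503⌉ = ⌈1820/503⌉ − ⌈1365/503⌉ = 4 − 3 = 1
n=4: ⌈(5·455)/503⌉ − ⌈(4·455)/503⌉ = ⌈2275/503⌉ − ⌈1820/503⌉ = 5 − 4 = 1
n=5: ⌈(6·455)/503⌉ − ⌈(5·455)/503⌉ = ⌈2730/503⌉ − ⌈2275/503⌉ = 6 − 5 = 1
n=6: ⌈(7·455)/503⌉ − ⌈(6·455)/503⌉ = ⌈3185/503⌉ − ⌈2730/503⌉ = 7 − 6 = 1
n=7: ⌈(8·455)/503⌉ − ⌈(7·455)/503⌉ = ⌈3640/503⌉ − ⌈3185/503⌉ = 8 − 7 = 1
n=8: ⌈(9·455)/503⌉ − ⌈(8·455)/503⌉ = ⌈4095/503⌉ − ⌈3640/503⌉ = 9 − 8 = 1
n=9: ⌈(10·455)/503⌉ − ⌈(9·455)/503⌉ = ⌈4550/503⌉ − ⌈4095/503⌉ = 10 − 9 = 1
n=10: ⌈(11·455)/503⌉ − ⌈(10·455)/503⌉ = ⌈5005/503⌉ − ⌈4550/503⌉ = 10 − 10 = 0
n=11: ⌈(12·455)/503⌉ − ⌈(11·455)/503⌉ = ⌈5460/503⌉ − ⌈5005/503⌉ = 11 − 10 = 1
n=12: ⌈(13·455)/503⌉ − ⌈(12·455)/503⌉ = ⌈5915/503⌉ − ⌈5460/503⌉ = 12 − 11 = 1
n=13: ⌈(14·455)/503⌉ − ⌈(13·455)/503⌉ = ⌈6370/503⌉ − ⌈5915/503⌉ = 13 − 12 = 1
n=14: ⌈(15·455)/503⌉ − ⌈(14·455)/503⌉ = ⌈6825/503⌉ − ⌈6370/503⌉ = 14 − 13 = 1
n=15: ⌈(16·455)/503⌉ − ⌈(15·455)/503⌉ = ⌈7280/503⌉ − ⌈6825/503⌉ = 15 − 14 = 1
n=16: ⌈(17·455)/503⌉ − ⌈(16·455)/503⌉ = ⌈7735/503⌉ − ⌈7280/503⌉ = 16 − 15 = 1
n=17: ⌈(18·455)/503⌉ − ⌈(17·455)/503⌉ = ⌈8190/503⌉ − ⌈7735/503⌉ = 17 − 16 = 1
n=18: ⌈(19·455)/503⌉ − ⌈(18·455)/503⌉ = ⌈8645/503⌉ − ⌈8190/503⌉ = 18 − 17 = 1
n=19: ⌈(20·455)/503⌉ − ⌈(19·455)/503⌉ = ⌈9100/503⌉ − ⌈8645/503⌉ = 19 − 18 = 1
n=20: ⌈(21·455)/503⌉ − ⌈(20·455)/503⌉ = ⌈9555/503⌉ − ⌈9100/503⌉ = 19 − 19 = 0
n=21: ⌈(22·455)/503⌉ − ⌈(21·455)/503⌉ = ⌈10010/503⌉ − ⌈9555/503⌉ = 20 − 19 = 1
n=22: ⌈(23·455)/503⌉ − ⌈(22·455)/503⌉ = ⌈10465/503⌉ − ⌈10010/503⌉ = 21 − 20 = 1
n=23: ⌈(24·455)/503⌉ − ⌈(23·455)/503⌉ = ⌈10920/503⌉ − ⌈10465/503⌉ = 22 − 21 = 1
n=24: ⌈(25·455)/503⌉ − ⌈(24·455)/503⌉ = ⌈11375/503⌉ − ⌈10920/503⌉ = 23 − 22 = 1
n=25: ⌈(26·455)/503⌉ − ⌈(25·455)/503⌉ = ⌈11830/503⌉ − ⌈11375/503⌉ = 24 − 23 = 1
n=26: ⌈(27·455)/503⌉ − ⌈(26·455)/503⌉ = ⌈12285/503⌉ − ⌈11830/503⌉ = 25 − 24 = 1
n=27: ⌈(28·455)/503⌉ − ⌈(27·455)/503⌉ = ⌈12740/503⌉ − ⌈12285/503⌉ = 26 − 25 = 1
n=28: ⌈(29·455)/503⌉ − ⌈(28·455)/503⌉ = ⌈13195/503⌉ − ⌈12740/503⌉ = 27 − 26 = 1
n=29: ⌈(30·455)/503⌉ − ⌈(29·455)/503⌉ = ⌈13650/503⌉ − ⌈13195/503⌉ = 28 − 27 = 1
n=30: ⌈(31·455)/503⌉ − ⌈(30·455)/503⌉ = ⌈14105/503⌉ − ⌈13650/503⌉ = 29 − 28 = 1
n=31: ⌈(32·455)/503⌉ − ⌈(31·455)/503⌉ = ⌈14560/503⌉ − ⌈14105/503⌉ = 29 − 29 = 0
n=32: ⌈(33·455)/503⌉ − ⌈(32·455)/503⌉ = ⌈15015/503⌉ − ⌈14560/503⌉ = 30 − 29 = 1
n=33: ⌈(34·455)/503⌉ − ⌈(33·455)/503⌉ = ⌈15470/503⌉ − ⌈15015/503⌉ = 31 − 30 = 1
n=34: ⌈(35·455)/503⌉ − ⌈(34·455)/503⌉ = ⌈15925/503⌉ − ⌈15470/503⌉ = 32 − 31 = 1
n=35: ⌈(36·455)/503⌉ − ⌈(35·455)/503⌉ = ⌈16380/503⌉ − ⌈15925/503⌉ = 33 − 32 = 1


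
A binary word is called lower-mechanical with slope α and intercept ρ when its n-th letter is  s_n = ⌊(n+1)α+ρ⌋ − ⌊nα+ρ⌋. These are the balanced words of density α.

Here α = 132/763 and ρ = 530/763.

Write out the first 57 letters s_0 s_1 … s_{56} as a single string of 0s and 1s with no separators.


010000010000010000010000100000100000100000100000100001000

n=0: ⌊(1·132+530)/763⌋ − ⌊(0·132+530)/763⌋ = ⌊662/763⌋ − ⌊530/763⌋ = 0 − 0 = 0
n=1: ⌊(2·132+530)/763⌋ − ⌊(1·132+530)/763⌋ = ⌊794/763⌋ − ⌊662/763⌋ = 1 − 0 = 1
n=2: ⌊(3·132+530)/763⌋ − ⌊(2·132+530)/763⌋ = ⌊926/763⌋ − ⌊794/763⌋ = 1 − 1 = 0
n=3: ⌊(4·132+530)/763⌋ − ⌊(3·132+530)/763⌋ = ⌊1058/763⌋ − ⌊926/763⌋ = 1 − 1 = 0
n=4: ⌊(5·132+530)/763⌋ − ⌊(4·132+530)/763⌋ = ⌊1190/763⌋ − ⌊1058/763⌋ = 1 − 1 = 0
n=5: ⌊(6·132+530)/763⌋ − ⌊(5·132+530)/763⌋ = ⌊1322/763⌋ − ⌊1190/763⌋ = 1 − 1 = 0
n=6: ⌊(7·132+530)/763⌋ − ⌊(6·132+530)/763⌋ = ⌊1454/763⌋ − ⌊1322/763⌋ = 1 − 1 = 0
n=7: ⌊(8·132+530)/763⌋ − ⌊(7·132+530)/763⌋ = ⌊1586/763⌋ − ⌊1454/763⌋ = 2 − 1 = 1
n=8: ⌊(9·132+530)/763⌋ − ⌊(8·132+530)/763⌋ = ⌊1718/763⌋ − ⌊1586/763⌋ = 2 − 2 = 0
n=9: ⌊(10·132+530)/763⌋ − ⌊(9·132+530)/763⌋ = ⌊1850/763⌋ − ⌊1718/763⌋ = 2 − 2 = 0
n=10: ⌊(11·132+530)/763⌋ − ⌊(10·132+530)/763⌋ = ⌊1982/763⌋ − ⌊1850/763⌋ = 2 − 2 = 0
n=11: ⌊(12·132+530)/763⌋ − ⌊(11·132+530)/763⌋ = ⌊2114/763⌋ − ⌊1982/763⌋ = 2 − 2 = 0
n=12: ⌊(13·132+530)/763⌋ − ⌊(12·132+530)/763⌋ = ⌊2246/763⌋ − ⌊2114/763⌋ = 2 − 2 = 0
n=13: ⌊(14·132+530)/763⌋ − ⌊(13·132+530)/763⌋ = ⌊2378/763⌋ − ⌊2246/763⌋ = 3 − 2 = 1
n=14: ⌊(15·132+530)/763⌋ − ⌊(14·132+530)/763⌋ = ⌊2510/763⌋ − ⌊2378/763⌋ = 3 − 3 = 0
n=15: ⌊(16·132+530)/763⌋ − ⌊(15·132+530)/763⌋ = ⌊2642/763⌋ − ⌊2510/763⌋ = 3 − 3 = 0
n=16: ⌊(17·132+530)/763⌋ − ⌊(16·132+530)/763⌋ = ⌊2774/763⌋ − ⌊2642/763⌋ = 3 − 3 = 0
n=17: ⌊(18·132+530)/763⌋ − ⌊(17·132+530)/763⌋ = ⌊2906/763⌋ − ⌊2774/763⌋ = 3 − 3 = 0
n=18: ⌊(19·132+530)/763⌋ − ⌊(18·132+530)/763⌋ = ⌊3038/763⌋ − ⌊2906/763⌋ = 3 − 3 = 0
n=19: ⌊(20·132+530)/763⌋ − ⌊(19·132+530)/763⌋ = ⌊3170/763⌋ − ⌊3038/763⌋ = 4 − 3 = 1
n=20: ⌊(21·132+530)/763⌋ − ⌊(20·132+530)/763⌋ = ⌊3302/763⌋ − ⌊3170/763⌋ = 4 − 4 = 0
n=21: ⌊(22·132+530)/763⌋ − ⌊(21·132+530)/763⌋ = ⌊3434/763⌋ − ⌊3302/763⌋ = 4 − 4 = 0
n=22: ⌊(23·132+530)/763⌋ − ⌊(22·132+530)/763⌋ = ⌊3566/763⌋ − ⌊3434/763⌋ = 4 − 4 = 0
n=23: ⌊(24·132+530)/763⌋ − ⌊(23·132+530)/763⌋ = ⌊3698/763⌋ − ⌊3566/763⌋ = 4 − 4 = 0
n=24: ⌊(25·132+530)/763⌋ − ⌊(24·132+530)/763⌋ = ⌊3830/763⌋ − ⌊3698/763⌋ = 5 − 4 = 1
n=25: ⌊(26·132+530)/763⌋ − ⌊(25·132+530)/763⌋ = ⌊3962/763⌋ − ⌊3830/763⌋ = 5 − 5 = 0
n=26: ⌊(27·132+530)/763⌋ − ⌊(26·132+530)/763⌋ = ⌊4094/763⌋ − ⌊3962/763⌋ = 5 − 5 = 0
n=27: ⌊(28·132+530)/763⌋ − ⌊(27·132+530)/763⌋ = ⌊4226/763⌋ − ⌊4094/763⌋ = 5 − 5 = 0
n=28: ⌊(29·132+530)/763⌋ − ⌊(28·132+530)/763⌋ = ⌊4358/763⌋ − ⌊4226/763⌋ = 5 − 5 = 0
n=29: ⌊(30·132+530)/763⌋ − ⌊(29·132+530)/763⌋ = ⌊4490/763⌋ − ⌊4358/763⌋ = 5 − 5 = 0
n=30: ⌊(31·132+530)/763⌋ − ⌊(30·132+530)/763⌋ = ⌊4622/763⌋ − ⌊4490/763⌋ = 6 − 5 = 1
n=31: ⌊(32·132+530)/763⌋ − ⌊(31·132+530)/763⌋ = ⌊4754/763⌋ − ⌊4622/763⌋ = 6 − 6 = 0
n=32: ⌊(33·132+530)/763⌋ − ⌊(32·132+530)/763⌋ = ⌊4886/763⌋ − ⌊4754/763⌋ = 6 − 6 = 0
n=33: ⌊(34·132+530)/763⌋ − ⌊(33·132+530)/763⌋ = ⌊5018/763⌋ − ⌊4886/763⌋ = 6 − 6 = 0
n=34: ⌊(35·132+530)/763⌋ − ⌊(34·132+530)/763⌋ = ⌊5150/763⌋ − ⌊5018/763⌋ = 6 − 6 = 0
n=35: ⌊(36·132+530)/763⌋ − ⌊(35·132+530)/763⌋ = ⌊5282/763⌋ − ⌊5150/763⌋ = 6 − 6 = 0
n=36: ⌊(37·132+530)/763⌋ − ⌊(36·132+530)/763⌋ = ⌊5414/763⌋ − ⌊5282/763⌋ = 7 − 6 = 1
n=37: ⌊(38·132+530)/763⌋ − ⌊(37·132+530)/763⌋ = ⌊5546/763⌋ − ⌊5414/763⌋ = 7 − 7 = 0
n=38: ⌊(39·132+530)/763⌋ − ⌊(38·132+530)/763⌋ = ⌊5678/763⌋ − ⌊5546/763⌋ = 7 − 7 = 0
n=39: ⌊(40·132+530)/763⌋ − ⌊(39·132+530)/763⌋ = ⌊5810/763⌋ − ⌊5678/763⌋ = 7 − 7 = 0
n=40: ⌊(41·132+530)/763⌋ − ⌊(40·132+530)/763⌋ = ⌊5942/763⌋ − ⌊5810/763⌋ = 7 − 7 = 0
n=41: ⌊(42·132+530)/763⌋ − ⌊(41·132+530)/763⌋ = ⌊6074/763⌋ − ⌊5942/763⌋ = 7 − 7 = 0
n=42: ⌊(43·132+530)/763⌋ − ⌊(42·132+530)/763⌋ = ⌊6206/763⌋ − ⌊6074/763⌋ = 8 − 7 = 1
n=43: ⌊(44·132+530)/763⌋ − ⌊(43·132+530)/763⌋ = ⌊6338/763⌋ − ⌊6206/763⌋ = 8 − 8 = 0
n=44: ⌊(45·132+530)/763⌋ − ⌊(44·132+530)/763⌋ = ⌊6470/763⌋ − ⌊6338/763⌋ = 8 − 8 = 0
n=45: ⌊(46·132+530)/763⌋ − ⌊(45·132+530)/763⌋ = ⌊6602/763⌋ − ⌊6470/763⌋ = 8 − 8 = 0
n=46: ⌊(47·132+530)/763⌋ − ⌊(46·132+530)/763⌋ = ⌊6734/763⌋ − ⌊6602/763⌋ = 8 − 8 = 0
n=47: ⌊(48·132+530)/763⌋ − ⌊(47·132+530)/763⌋ = ⌊6866/763⌋ − ⌊6734/763⌋ = 8 − 8 = 0
n=48: ⌊(49·132+530)/763⌋ − ⌊(48·132+530)/763⌋ = ⌊6998/763⌋ − ⌊6866/763⌋ = 9 − 8 = 1
n=49: ⌊(50·132+530)/763⌋ − ⌊(49·132+530)/763⌋ = ⌊7130/763⌋ − ⌊6998/763⌋ = 9 − 9 = 0
n=50: ⌊(51·132+530)/763⌋ − ⌊(50·132+530)/763⌋ = ⌊7262/763⌋ − ⌊7130/763⌋ = 9 − 9 = 0
n=51: ⌊(52·132+530)/763⌋ − ⌊(51·132+530)/763⌋ = ⌊7394/763⌋ − ⌊7262/763⌋ = 9 − 9 = 0
n=52: ⌊(53·132+530)/763⌋ − ⌊(52·132+530)/763⌋ = ⌊7526/763⌋ − ⌊7394/763⌋ = 9 − 9 = 0
n=53: ⌊(54·132+530)/763⌋ − ⌊(53·132+530)/763⌋ = ⌊7658/763⌋ − ⌊7526/763⌋ = 10 − 9 = 1
n=54: ⌊(55·132+530)/763⌋ − ⌊(54·132+530)/763⌋ = ⌊7790/763⌋ − ⌊7658/763⌋ = 10 − 10 = 0
n=55: ⌊(56·132+530)/763⌋ − ⌊(55·132+530)/763⌋ = ⌊7922/763⌋ − ⌊7790/763⌋ = 10 − 10 = 0
n=56: ⌊(57·132+530)/763⌋ − ⌊(56·132+530)/763⌋ = ⌊8054/763⌋ − ⌊7922/763⌋ = 10 − 10 = 0


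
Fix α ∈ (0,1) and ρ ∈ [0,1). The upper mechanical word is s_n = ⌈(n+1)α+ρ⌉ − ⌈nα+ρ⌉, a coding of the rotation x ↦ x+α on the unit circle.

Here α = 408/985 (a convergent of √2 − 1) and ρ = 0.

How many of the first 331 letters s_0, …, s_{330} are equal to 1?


#1s = Σ_{n=0}^{330} s_n = Σ_{n=0}^{330} (⌈(n+1)α+ρ⌉ − ⌈nα+ρ⌉)
the sum telescopes: every ⌈nα+ρ⌉ with 0 < n < 331 appears once with + and once with −, leaving ⌈331α+ρ⌉ − ⌈0·α+ρ⌉
331α + ρ = (331·408) / 985 = 135048/985
ρ = 0/985
⌈135048/985⌉ = 138,  ⌈0/985⌉ = 0
#1s = 138 − 0 = 138

138


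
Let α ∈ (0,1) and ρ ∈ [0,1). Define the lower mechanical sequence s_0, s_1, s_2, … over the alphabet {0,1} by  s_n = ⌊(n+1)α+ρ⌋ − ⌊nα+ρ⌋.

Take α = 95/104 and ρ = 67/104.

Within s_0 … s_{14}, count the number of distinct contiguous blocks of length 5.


6

t_n = ⌊(n·95+67)/104⌋ for n = 0 … 15:
  n=0…9: ⌊67/104⌋=0 ⌊162/104⌋=1 ⌊257/104⌋=2 ⌊352/104⌋=3 ⌊447/104⌋=4 ⌊542/104⌋=5 ⌊637/104⌋=6 ⌊732/104⌋=7 ⌊827/104⌋=7 ⌊922/104⌋=8
  n=10…15: ⌊1017/104⌋=9 ⌊1112/104⌋=10 ⌊1207/104⌋=11 ⌊1302/104⌋=12 ⌊1397/104⌋=13 ⌊1492/104⌋=14
s_n = t_(n+1) − t_n for n = 0 … 14 gives
prefix = 111111101111111
slide a length-5 window over [0..4] … [10..14] (11 windows); first occurrence of each distinct factor:
  [  0..  4] 11111
  [  3..  7] 11110
  [  4..  8] 11101
  [  5..  9] 11011
  [  6.. 10] 10111
  [  7.. 11] 01111
  (the other 5 windows repeat one of these)
distinct factors: {01111, 10111, 11011, 11101, 11110, 11111}
count = 6  (Sturmian bound for length 5 is 6)


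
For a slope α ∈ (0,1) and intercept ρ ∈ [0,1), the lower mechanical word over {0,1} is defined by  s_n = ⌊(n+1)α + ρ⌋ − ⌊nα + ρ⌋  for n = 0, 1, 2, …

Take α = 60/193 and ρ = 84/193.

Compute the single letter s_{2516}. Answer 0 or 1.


0

(n+1)α + ρ = (2517·60 + 84) / 193 = 151104/193
nα + ρ     = (2516·60 + 84) / 193 = 151044/193
⌊151104/193⌋ = 782,  ⌊151044/193⌋ = 782
s_{2516} = 782 − 782 = 0


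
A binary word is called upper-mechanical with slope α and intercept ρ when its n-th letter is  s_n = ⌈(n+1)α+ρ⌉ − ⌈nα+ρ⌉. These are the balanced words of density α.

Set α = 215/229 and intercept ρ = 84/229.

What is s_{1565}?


(n+1)α + ρ = (1566·215 + 84) / 229 = 336774/229
nα + ρ     = (1565·215 + 84) / 229 = 336559/229
⌈336774/229⌉ = 1471,  ⌈336559/229⌉ = 1470
s_{1565} = 1471 − 1470 = 1

1


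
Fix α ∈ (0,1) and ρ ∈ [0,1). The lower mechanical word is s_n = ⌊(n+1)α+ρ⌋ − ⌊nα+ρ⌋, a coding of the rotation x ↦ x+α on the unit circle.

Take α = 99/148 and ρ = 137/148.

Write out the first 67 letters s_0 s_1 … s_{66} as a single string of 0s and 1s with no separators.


n=0: ⌊(1·99+137)/148⌋ − ⌊(0·99+137)/148⌋ = ⌊236/148⌋ − ⌊137/148⌋ = 1 − 0 = 1
n=1: ⌊(2·99+137)/148⌋ − ⌊(1·99+137)/148⌋ = ⌊335/148⌋ − ⌊236/148⌋ = 2 − 1 = 1
n=2: ⌊(3·99+137)/148⌋ − ⌊(2·99+137)/148⌋ = ⌊434/148⌋ − ⌊335/148⌋ = 2 − 2 = 0
n=3: ⌊(4·99+137)/148⌋ − ⌊(3·99+137)/148⌋ = ⌊533/148⌋ − ⌊434/148⌋ = 3 − 2 = 1
n=4: ⌊(5·99+137)/148⌋ − ⌊(4·99+137)/148⌋ = ⌊632/148⌋ − ⌊533/148⌋ = 4 − 3 = 1
n=5: ⌊(6·99+137)/148⌋ − ⌊(5·99+137)/148⌋ = ⌊731/148⌋ − ⌊632/148⌋ = 4 − 4 = 0
n=6: ⌊(7·99+137)/148⌋ − ⌊(6·99+137)/148⌋ = ⌊830/148⌋ − ⌊731/148⌋ = 5 − 4 = 1
n=7: ⌊(8·99+137)/148⌋ − ⌊(7·99+137)/148⌋ = ⌊929/148⌋ − ⌊830/148⌋ = 6 − 5 = 1
n=8: ⌊(9·99+137)/148⌋ − ⌊(8·99+137)/148⌋ = ⌊1028/148⌋ − ⌊929/148⌋ = 6 − 6 = 0
n=9: ⌊(10·99+137)/148⌋ − ⌊(9·99+137)/148⌋ = ⌊1127/148⌋ − ⌊1028/148⌋ = 7 − 6 = 1
n=10: ⌊(11·99+137)/148⌋ − ⌊(10·99+137)/148⌋ = ⌊1226/148⌋ − ⌊1127/148⌋ = 8 − 7 = 1
n=11: ⌊(12·99+137)/148⌋ − ⌊(11·99+137)/148⌋ = ⌊1325/148⌋ − ⌊1226/148⌋ = 8 − 8 = 0
n=12: ⌊(13·99+137)/148⌋ − ⌊(12·99+137)/148⌋ = ⌊1424/148⌋ − ⌊1325/148⌋ = 9 − 8 = 1
n=13: ⌊(14·99+137)/148⌋ − ⌊(13·99+137)/148⌋ = ⌊1523/148⌋ − ⌊1424/148⌋ = 10 − 9 = 1
n=14: ⌊(15·99+137)/148⌋ − ⌊(14·99+137)/148⌋ = ⌊1622/148⌋ − ⌊1523/148⌋ = 10 − 10 = 0
n=15: ⌊(16·99+137)/148⌋ − ⌊(15·99+137)/148⌋ = ⌊1721/148⌋ − ⌊1622/148⌋ = 11 − 10 = 1
n=16: ⌊(17·99+137)/148⌋ − ⌊(16·99+137)/148⌋ = ⌊1820/148⌋ − ⌊1721/148⌋ = 12 − 11 = 1
n=17: ⌊(18·99+137)/148⌋ − ⌊(17·99+137)/148⌋ = ⌊1919/148⌋ − ⌊1820/148⌋ = 12 − 12 = 0
n=18: ⌊(19·99+137)/148⌋ − ⌊(18·99+137)/148⌋ = ⌊2018/148⌋ − ⌊1919/148⌋ = 13 − 12 = 1
n=19: ⌊(20·99+137)/148⌋ − ⌊(19·99+137)/148⌋ = ⌊2117/148⌋ − ⌊2018/148⌋ = 14 − 13 = 1
n=20: ⌊(21·99+137)/148⌋ − ⌊(20·99+137)/148⌋ = ⌊2216/148⌋ − ⌊2117/148⌋ = 14 − 14 = 0
n=21: ⌊(22·99+137)/148⌋ − ⌊(21·99+137)/148⌋ = ⌊2315/148⌋ − ⌊2216/148⌋ = 15 − 14 = 1
n=22: ⌊(23·99+137)/148⌋ − ⌊(22·99+137)/148⌋ = ⌊2414/148⌋ − ⌊2315/148⌋ = 16 − 15 = 1
n=23: ⌊(24·99+137)/148⌋ − ⌊(23·99+137)/148⌋ = ⌊2513/148⌋ − ⌊2414/148⌋ = 16 − 16 = 0
n=24: ⌊(25·99+137)/148⌋ − ⌊(24·99+137)/148⌋ = ⌊2612/148⌋ − ⌊2513/148⌋ = 17 − 16 = 1
n=25: ⌊(26·99+137)/148⌋ − ⌊(25·99+137)/148⌋ = ⌊2711/148⌋ − ⌊2612/148⌋ = 18 − 17 = 1
n=26: ⌊(27·99+137)/148⌋ − ⌊(26·99+137)/148⌋ = ⌊2810/148⌋ − ⌊2711/148⌋ = 18 − 18 = 0
n=27: ⌊(28·99+137)/148⌋ − ⌊(27·99+137)/148⌋ = ⌊2909/148⌋ − ⌊2810/148⌋ = 19 − 18 = 1
n=28: ⌊(29·99+137)/148⌋ − ⌊(28·99+137)/148⌋ = ⌊3008/148⌋ − ⌊2909/148⌋ = 20 − 19 = 1
n=29: ⌊(30·99+137)/148⌋ − ⌊(29·99+137)/148⌋ = ⌊3107/148⌋ − ⌊3008/148⌋ = 20 − 20 = 0
n=30: ⌊(31·99+137)/148⌋ − ⌊(30·99+137)/148⌋ = ⌊3206/148⌋ − ⌊3107/148⌋ = 21 − 20 = 1
n=31: ⌊(32·99+137)/148⌋ − ⌊(31·99+137)/148⌋ = ⌊3305/148⌋ − ⌊3206/148⌋ = 22 − 21 = 1
n=32: ⌊(33·99+137)/148⌋ − ⌊(32·99+137)/148⌋ = ⌊3404/148⌋ − ⌊3305/148⌋ = 23 − 22 = 1
n=33: ⌊(34·99+137)/148⌋ − ⌊(33·99+137)/148⌋ = ⌊3503/148⌋ − ⌊3404/148⌋ = 23 − 23 = 0
n=34: ⌊(35·99+137)/148⌋ − ⌊(34·99+137)/148⌋ = ⌊3602/148⌋ − ⌊3503/148⌋ = 24 − 23 = 1
n=35: ⌊(36·99+137)/148⌋ − ⌊(35·99+137)/148⌋ = ⌊3701/148⌋ − ⌊3602/148⌋ = 25 − 24 = 1
n=36: ⌊(37·99+137)/148⌋ − ⌊(36·99+137)/148⌋ = ⌊3800/148⌋ − ⌊3701/148⌋ = 25 − 25 = 0
n=37: ⌊(38·99+137)/148⌋ − ⌊(37·99+137)/148⌋ = ⌊3899/148⌋ − ⌊3800/148⌋ = 26 − 25 = 1
n=38: ⌊(39·99+137)/148⌋ − ⌊(38·99+137)/148⌋ = ⌊3998/148⌋ − ⌊3899/148⌋ = 27 − 26 = 1
n=39: ⌊(40·99+137)/148⌋ − ⌊(39·99+137)/148⌋ = ⌊4097/148⌋ − ⌊3998/148⌋ = 27 − 27 = 0
n=40: ⌊(41·99+137)/148⌋ − ⌊(40·99+137)/148⌋ = ⌊4196/148⌋ − ⌊4097/148⌋ = 28 − 27 = 1
n=41: ⌊(42·99+137)/148⌋ − ⌊(41·99+137)/148⌋ = ⌊4295/148⌋ − ⌊4196/148⌋ = 29 − 28 = 1
n=42: ⌊(43·99+137)/148⌋ − ⌊(42·99+137)/148⌋ = ⌊4394/148⌋ − ⌊4295/148⌋ = 29 − 29 = 0
n=43: ⌊(44·99+137)/148⌋ − ⌊(43·99+137)/148⌋ = ⌊4493/148⌋ − ⌊4394/148⌋ = 30 − 29 = 1
n=44: ⌊(45·99+137)/148⌋ − ⌊(44·99+137)/148⌋ = ⌊4592/148⌋ − ⌊4493/148⌋ = 31 − 30 = 1
n=45: ⌊(46·99+137)/148⌋ − ⌊(45·99+137)/148⌋ = ⌊4691/148⌋ − ⌊4592/148⌋ = 31 − 31 = 0
n=46: ⌊(47·99+137)/148⌋ − ⌊(46·99+137)/148⌋ = ⌊4790/148⌋ − ⌊4691/148⌋ = 32 − 31 = 1
n=47: ⌊(48·99+137)/148⌋ − ⌊(47·99+137)/148⌋ = ⌊4889/148⌋ − ⌊4790/148⌋ = 33 − 32 = 1
n=48: ⌊(49·99+137)/148⌋ − ⌊(48·99+137)/148⌋ = ⌊4988/148⌋ − ⌊4889/148⌋ = 33 − 33 = 0
n=49: ⌊(50·99+137)/148⌋ − ⌊(49·99+137)/148⌋ = ⌊5087/148⌋ − ⌊4988/148⌋ = 34 − 33 = 1
n=50: ⌊(51·99+137)/148⌋ − ⌊(50·99+137)/148⌋ = ⌊5186/148⌋ − ⌊5087/148⌋ = 35 − 34 = 1
n=51: ⌊(52·99+137)/148⌋ − ⌊(51·99+137)/148⌋ = ⌊5285/148⌋ − ⌊5186/148⌋ = 35 − 35 = 0
n=52: ⌊(53·99+137)/148⌋ − ⌊(52·99+137)/148⌋ = ⌊5384/148⌋ − ⌊5285/148⌋ = 36 − 35 = 1
n=53: ⌊(54·99+137)/148⌋ − ⌊(53·99+137)/148⌋ = ⌊5483/148⌋ − ⌊5384/148⌋ = 37 − 36 = 1
n=54: ⌊(55·99+137)/148⌋ − ⌊(54·99+137)/148⌋ = ⌊5582/148⌋ − ⌊5483/148⌋ = 37 − 37 = 0
n=55: ⌊(56·99+137)/148⌋ − ⌊(55·99+137)/148⌋ = ⌊5681/148⌋ − ⌊5582/148⌋ = 38 − 37 = 1
n=56: ⌊(57·99+137)/148⌋ − ⌊(56·99+137)/148⌋ = ⌊5780/148⌋ − ⌊5681/148⌋ = 39 − 38 = 1
n=57: ⌊(58·99+137)/148⌋ − ⌊(57·99+137)/148⌋ = ⌊5879/148⌋ − ⌊5780/148⌋ = 39 − 39 = 0
n=58: ⌊(59·99+137)/148⌋ − ⌊(58·99+137)/148⌋ = ⌊5978/148⌋ − ⌊5879/148⌋ = 40 − 39 = 1
n=59: ⌊(60·99+137)/148⌋ − ⌊(59·99+137)/148⌋ = ⌊6077/148⌋ − ⌊5978/148⌋ = 41 − 40 = 1
n=60: ⌊(61·99+137)/148⌋ − ⌊(60·99+137)/148⌋ = ⌊6176/148⌋ − ⌊6077/148⌋ = 41 − 41 = 0
n=61: ⌊(62·99+137)/148⌋ − ⌊(61·99+137)/148⌋ = ⌊6275/148⌋ − ⌊6176/148⌋ = 42 − 41 = 1
n=62: ⌊(63·99+137)/148⌋ − ⌊(62·99+137)/148⌋ = ⌊6374/148⌋ − ⌊6275/148⌋ = 43 − 42 = 1
n=63: ⌊(64·99+137)/148⌋ − ⌊(63·99+137)/148⌋ = ⌊6473/148⌋ − ⌊6374/148⌋ = 43 − 43 = 0
n=64: ⌊(65·99+137)/148⌋ − ⌊(64·99+137)/148⌋ = ⌊6572/148⌋ − ⌊6473/148⌋ = 44 − 43 = 1
n=65: ⌊(66·99+137)/148⌋ − ⌊(65·99+137)/148⌋ = ⌊6671/148⌋ − ⌊6572/148⌋ = 45 − 44 = 1
n=66: ⌊(67·99+137)/148⌋ − ⌊(66·99+137)/148⌋ = ⌊6770/148⌋ − ⌊6671/148⌋ = 45 − 45 = 0

1101101101101101101101101101101110110110110110110110110110110110110
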